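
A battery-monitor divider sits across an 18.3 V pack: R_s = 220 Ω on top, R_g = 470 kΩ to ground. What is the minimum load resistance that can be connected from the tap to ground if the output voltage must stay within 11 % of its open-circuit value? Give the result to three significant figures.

Output resistance R_th = R_s‖R_g = (220 × 470000)/470200 = 219.9 Ω.
The fractional drop is R_th/(R_th + R_L); requiring this ≤ 0.110 gives R_L ≥ R_th(1/0.110 − 1) = 219.9 × 8.091 = 1.78 kΩ.

R_L(min) ≈ 1.78 kΩ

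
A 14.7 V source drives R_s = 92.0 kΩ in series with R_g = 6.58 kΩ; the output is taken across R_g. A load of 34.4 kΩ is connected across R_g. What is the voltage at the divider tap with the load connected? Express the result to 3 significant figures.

The load sits in parallel with R_g: R_g‖R_L = (6.58 × 34.4) / (6.58 + 34.4) = 5.523 kΩ.
V_out = 14.7 × 5.523 / (92.0 + 5.523) = 14.7 × 5.523/97.52 = 0.833 V.

V_out ≈ 0.833 V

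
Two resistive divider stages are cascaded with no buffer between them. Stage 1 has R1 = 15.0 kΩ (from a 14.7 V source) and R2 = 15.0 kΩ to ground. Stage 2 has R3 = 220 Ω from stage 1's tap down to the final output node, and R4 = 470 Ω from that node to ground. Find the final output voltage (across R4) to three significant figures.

V_out ≈ 0.422 V

Stage 2 presents R3+R4 = 690.0 Ω as a load on stage 1's tap.
Stage 1's lower leg becomes R2‖(R3+R4) = 659.7 Ω, so V_mid = 14.7 × 659.7/15660 = 0.6192 V.
Stage 2 is itself unloaded: V_out = V_mid × R4/(R3+R4) = 0.6192 × 470/690.0 = 0.422 V.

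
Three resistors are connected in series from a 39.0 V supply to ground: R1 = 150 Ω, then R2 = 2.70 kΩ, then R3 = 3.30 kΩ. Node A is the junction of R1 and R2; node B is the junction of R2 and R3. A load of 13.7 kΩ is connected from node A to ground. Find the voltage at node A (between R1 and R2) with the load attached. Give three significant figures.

V ≈ 37.6 V

Below node A the series string R2+R3 = 6000 Ω sits in parallel with the 13700 Ω load: 4173 Ω.
V_A = 39.0 × 4173/(150 + 4173) = 37.6 V.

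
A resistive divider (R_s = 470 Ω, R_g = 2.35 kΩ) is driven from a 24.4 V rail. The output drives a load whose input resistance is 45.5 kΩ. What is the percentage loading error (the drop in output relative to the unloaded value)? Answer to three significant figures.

0.853 %

The divider's output (Thévenin) resistance is R_s‖R_g = 391.7 Ω.
Fractional drop under load = R_th/(R_th + R_L) = 391.7 / (391.7 + 45500) = 0.008535.
So the output falls by 0.853 %.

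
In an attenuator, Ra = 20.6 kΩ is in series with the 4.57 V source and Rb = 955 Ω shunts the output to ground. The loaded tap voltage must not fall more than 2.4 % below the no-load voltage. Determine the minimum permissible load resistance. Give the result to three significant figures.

Output resistance R_th = Ra‖Rb = (20600 × 955)/21560 = 912.7 Ω.
The fractional drop is R_th/(R_th + R_L); requiring this ≤ 0.0240 gives R_L ≥ R_th(1/0.0240 − 1) = 912.7 × 40.67 = 37.1 kΩ.

R_L(min) ≈ 37.1 kΩ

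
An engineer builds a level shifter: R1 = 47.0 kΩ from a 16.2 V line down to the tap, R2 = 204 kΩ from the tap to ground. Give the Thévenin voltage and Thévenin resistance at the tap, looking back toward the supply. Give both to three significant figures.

V_th is the open-circuit tap voltage: 16.2 × 204/(47.0 + 204) = 13.2 V.
With the supply zeroed, R1 and R2 appear in parallel from the tap: R_th = R1‖R2 = (47.0 × 204)/251.0 = 38.2 kΩ.

V_th = 13.2 V, R_th = 38.2 kΩ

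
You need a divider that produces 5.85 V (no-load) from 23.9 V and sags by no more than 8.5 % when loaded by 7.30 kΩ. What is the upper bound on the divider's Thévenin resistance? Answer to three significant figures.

Loading drop = R_th/(R_th + R_L) ≤ 0.0850, so R_th ≤ R_L · ε/(1−ε) = 7.30 kΩ × 0.0850/0.9150 = 678 Ω.
(Any R1, R2 with R2/(R1+R2) = 0.245 and R1‖R2 ≤ 678 Ω will meet the spec.)

R_th ≤ 678 Ω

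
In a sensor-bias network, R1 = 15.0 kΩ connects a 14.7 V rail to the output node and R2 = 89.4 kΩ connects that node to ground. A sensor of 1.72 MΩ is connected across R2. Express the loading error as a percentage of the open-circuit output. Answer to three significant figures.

The divider's output (Thévenin) resistance is R1‖R2 = 12.84 kΩ.
Fractional drop under load = R_th/(R_th + R_L) = 12.84 / (12.84 + 1720) = 0.007413.
So the output falls by 0.741 %.

0.741 %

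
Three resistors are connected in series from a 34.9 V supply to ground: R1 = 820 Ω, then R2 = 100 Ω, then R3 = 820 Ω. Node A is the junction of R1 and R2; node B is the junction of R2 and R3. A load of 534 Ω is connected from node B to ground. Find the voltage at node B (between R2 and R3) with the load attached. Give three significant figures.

At node B, R3 is in parallel with the load: R3‖R_L = 323.4 Ω.
Below node A the resistance is R2 + (R3‖R_L) = 423.4 Ω, so V_A = 34.9 × 423.4/1243 = 11.88 V.
Then V_B = V_A × (R3‖R_L)/(R2 + R3‖R_L) = 11.88 × 323.4/423.4 = 9.08 V.

V ≈ 9.08 V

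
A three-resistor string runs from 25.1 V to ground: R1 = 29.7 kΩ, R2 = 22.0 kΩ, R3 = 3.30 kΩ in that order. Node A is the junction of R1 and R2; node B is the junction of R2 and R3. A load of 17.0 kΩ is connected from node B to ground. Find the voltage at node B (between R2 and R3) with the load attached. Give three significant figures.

At node B, R3 is in parallel with the load: R3‖R_L = 2.764 kΩ.
Below node A the resistance is R2 + (R3‖R_L) = 24.76 kΩ, so V_A = 25.1 × 24.76/54.46 = 11.41 V.
Then V_B = V_A × (R3‖R_L)/(R2 + R3‖R_L) = 11.41 × 2.764/24.76 = 1.27 V.

V ≈ 1.27 V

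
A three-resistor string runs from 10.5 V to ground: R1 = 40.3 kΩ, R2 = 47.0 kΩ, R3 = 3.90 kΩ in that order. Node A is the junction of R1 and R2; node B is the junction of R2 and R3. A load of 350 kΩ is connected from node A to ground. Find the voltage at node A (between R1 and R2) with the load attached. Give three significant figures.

V ≈ 5.51 V

Below node A the series string R2+R3 = 50.90 kΩ sits in parallel with the 350 kΩ load: 44.44 kΩ.
V_A = 10.5 × 44.44/(40.3 + 44.44) = 5.51 V.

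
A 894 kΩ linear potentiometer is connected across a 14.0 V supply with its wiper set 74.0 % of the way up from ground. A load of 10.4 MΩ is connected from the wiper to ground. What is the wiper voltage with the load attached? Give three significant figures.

The wiper splits the pot into (1−α)R = 232.4 kΩ above and αR = 661.6 kΩ below.
Lower section ‖ load = 622.0 kΩ.
V_wiper = 14.0 × 622.0/(232.4 + 622.0) = 10.2 V.

V ≈ 10.2 V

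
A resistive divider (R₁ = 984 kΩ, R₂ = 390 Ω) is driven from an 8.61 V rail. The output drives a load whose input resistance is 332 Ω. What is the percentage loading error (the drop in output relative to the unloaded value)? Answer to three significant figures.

Unloaded V = 8.61 × 390/984400 = 0.003411 V.
Loaded: R₂‖R_L = 179.3 Ω, giving V = 8.61 × 179.3/984200 = 0.001569 V.
Drop = (0.003411 − 0.001569) / 0.003411 = 54.0 %.

54.0 %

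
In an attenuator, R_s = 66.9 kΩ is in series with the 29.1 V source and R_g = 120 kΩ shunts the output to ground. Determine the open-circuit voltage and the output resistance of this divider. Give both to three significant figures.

V_th = 18.7 V, R_th = 43.0 kΩ

V_th is the open-circuit tap voltage: 29.1 × 120/(66.9 + 120) = 18.7 V.
With the supply zeroed, R_s and R_g appear in parallel from the tap: R_th = R_s‖R_g = (66.9 × 120)/186.9 = 43.0 kΩ.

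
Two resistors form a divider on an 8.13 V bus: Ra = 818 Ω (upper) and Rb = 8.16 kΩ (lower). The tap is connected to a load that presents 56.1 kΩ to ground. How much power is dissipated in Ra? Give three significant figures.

P ≈ 0.857 mW

Total resistance from the source is Ra + (Rb‖R_L) = 7942 Ω, so I = 8.13/7942 Ω = 1.024 mA.
P = I²·Ra = (1.024 mA)² × 818 Ω = 0.857 mW.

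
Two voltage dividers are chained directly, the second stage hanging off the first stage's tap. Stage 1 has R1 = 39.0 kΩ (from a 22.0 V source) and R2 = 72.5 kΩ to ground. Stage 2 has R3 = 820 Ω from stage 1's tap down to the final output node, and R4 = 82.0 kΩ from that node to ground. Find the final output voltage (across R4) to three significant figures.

V_out ≈ 10.8 V

Stage 2 presents R3+R4 = 82820 Ω as a load on stage 1's tap.
Stage 1's lower leg becomes R2‖(R3+R4) = 38660 Ω, so V_mid = 22.0 × 38660/77660 = 10.95 V.
Stage 2 is itself unloaded: V_out = V_mid × R4/(R3+R4) = 10.95 × 82000/82820 = 10.8 V.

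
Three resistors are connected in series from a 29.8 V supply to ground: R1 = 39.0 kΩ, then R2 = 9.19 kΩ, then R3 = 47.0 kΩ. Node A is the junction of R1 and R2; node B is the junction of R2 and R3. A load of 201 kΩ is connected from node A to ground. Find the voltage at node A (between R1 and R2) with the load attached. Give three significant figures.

Below node A the series string R2+R3 = 56.19 kΩ sits in parallel with the 201 kΩ load: 43.91 kΩ.
V_A = 29.8 × 43.91/(39.0 + 43.91) = 15.8 V.

V ≈ 15.8 V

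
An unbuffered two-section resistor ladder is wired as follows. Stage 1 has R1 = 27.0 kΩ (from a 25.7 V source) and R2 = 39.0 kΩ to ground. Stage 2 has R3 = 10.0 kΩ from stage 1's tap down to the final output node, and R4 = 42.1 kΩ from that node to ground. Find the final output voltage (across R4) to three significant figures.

Stage 2 presents R3+R4 = 52.10 kΩ as a load on stage 1's tap.
Stage 1's lower leg becomes R2‖(R3+R4) = 22.30 kΩ, so V_mid = 25.7 × 22.30/49.30 = 11.63 V.
Stage 2 is itself unloaded: V_out = V_mid × R4/(R3+R4) = 11.63 × 42.1/52.10 = 9.39 V.

V_out ≈ 9.39 V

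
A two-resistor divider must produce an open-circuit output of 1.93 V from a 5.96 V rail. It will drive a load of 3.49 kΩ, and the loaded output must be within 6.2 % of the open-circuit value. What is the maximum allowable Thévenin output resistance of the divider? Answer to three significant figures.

R_th ≤ 231 Ω

Loading drop = R_th/(R_th + R_L) ≤ 0.0620, so R_th ≤ R_L · ε/(1−ε) = 3.49 kΩ × 0.0620/0.9380 = 231 Ω.
(Any R1, R2 with R2/(R1+R2) = 0.324 and R1‖R2 ≤ 231 Ω will meet the spec.)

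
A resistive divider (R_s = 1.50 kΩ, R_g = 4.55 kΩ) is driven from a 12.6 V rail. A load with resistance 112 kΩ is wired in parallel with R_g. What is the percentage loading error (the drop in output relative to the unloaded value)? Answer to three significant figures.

The divider's output (Thévenin) resistance is R_s‖R_g = 1.128 kΩ.
Fractional drop under load = R_th/(R_th + R_L) = 1.128 / (1.128 + 112) = 0.009972.
So the output falls by 0.997 %.

0.997 %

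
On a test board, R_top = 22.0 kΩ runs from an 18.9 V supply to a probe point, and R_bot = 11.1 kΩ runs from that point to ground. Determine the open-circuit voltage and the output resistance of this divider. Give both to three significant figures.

V_th is the open-circuit tap voltage: 18.9 × 11.1/(22.0 + 11.1) = 6.34 V.
With the supply zeroed, R_top and R_bot appear in parallel from the tap: R_th = R_top‖R_bot = (22.0 × 11.1)/33.10 = 7.38 kΩ.

V_th = 6.34 V, R_th = 7.38 kΩ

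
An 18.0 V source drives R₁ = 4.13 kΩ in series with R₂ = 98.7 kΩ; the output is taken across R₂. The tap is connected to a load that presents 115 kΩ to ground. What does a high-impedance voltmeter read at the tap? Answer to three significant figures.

V_out ≈ 16.7 V

The load sits in parallel with R₂: R₂‖R_L = (98.7 × 115) / (98.7 + 115) = 53.11 kΩ.
V_out = 18.0 × 53.11 / (4.13 + 53.11) = 18.0 × 53.11/57.24 = 16.7 V.
(Unloaded it would have been 17.3 V.)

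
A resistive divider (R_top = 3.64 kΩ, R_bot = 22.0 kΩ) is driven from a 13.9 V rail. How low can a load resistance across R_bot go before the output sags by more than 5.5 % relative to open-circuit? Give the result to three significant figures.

R_L(min) ≈ 53.7 kΩ

Output resistance R_th = R_top‖R_bot = (3.64 × 22.0)/25.64 = 3.123 kΩ.
The fractional drop is R_th/(R_th + R_L); requiring this ≤ 0.0550 gives R_L ≥ R_th(1/0.0550 − 1) = 3.123 × 17.18 = 53.7 kΩ.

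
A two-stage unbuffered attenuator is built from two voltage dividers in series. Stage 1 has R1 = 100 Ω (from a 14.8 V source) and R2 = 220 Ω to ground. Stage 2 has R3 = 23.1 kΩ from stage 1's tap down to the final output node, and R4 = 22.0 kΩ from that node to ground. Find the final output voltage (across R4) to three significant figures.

Stage 2 presents R3+R4 = 45100 Ω as a load on stage 1's tap.
Stage 1's lower leg becomes R2‖(R3+R4) = 218.9 Ω, so V_mid = 14.8 × 218.9/318.9 = 10.16 V.
Stage 2 is itself unloaded: V_out = V_mid × R4/(R3+R4) = 10.16 × 22000/45100 = 4.96 V.

V_out ≈ 4.96 V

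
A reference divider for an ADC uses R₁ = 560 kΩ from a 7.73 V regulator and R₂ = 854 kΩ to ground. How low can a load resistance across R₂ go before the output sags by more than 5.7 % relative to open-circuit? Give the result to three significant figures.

R_L(min) ≈ 5.60 MΩ

Output resistance R_th = R₁‖R₂ = (560 × 854)/1414 = 338.2 kΩ.
The fractional drop is R_th/(R_th + R_L); requiring this ≤ 0.0570 gives R_L ≥ R_th(1/0.0570 − 1) = 338.2 × 16.54 = 5.60 MΩ.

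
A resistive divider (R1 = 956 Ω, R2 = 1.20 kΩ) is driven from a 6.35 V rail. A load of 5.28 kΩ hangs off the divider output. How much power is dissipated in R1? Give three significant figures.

P ≈ 10.3 mW

Total resistance from the source is R1 + (R2‖R_L) = 1934 Ω, so I = 6.35/1934 Ω = 3.284 mA.
P = I²·R1 = (3.284 mA)² × 956 Ω = 10.3 mW.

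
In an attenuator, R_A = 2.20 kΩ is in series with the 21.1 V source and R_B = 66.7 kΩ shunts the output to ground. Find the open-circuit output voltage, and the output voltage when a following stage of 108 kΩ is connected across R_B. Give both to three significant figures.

Open-circuit: V = 21.1 × 66.7/(2.20 + 66.7) = 20.4 V.
With the load, R_B becomes R_B‖R_L = 41.23 kΩ, so V = 21.1 × 41.23/43.43 = 20.0 V.

Unloaded: 20.4 V; loaded: 20.0 V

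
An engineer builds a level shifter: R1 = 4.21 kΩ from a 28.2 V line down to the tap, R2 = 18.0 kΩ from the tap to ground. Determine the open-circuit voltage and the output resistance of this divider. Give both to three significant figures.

V_th is the open-circuit tap voltage: 28.2 × 18.0/(4.21 + 18.0) = 22.9 V.
With the supply zeroed, R1 and R2 appear in parallel from the tap: R_th = R1‖R2 = (4.21 × 18.0)/22.21 = 3.41 kΩ.

V_th = 22.9 V, R_th = 3.41 kΩ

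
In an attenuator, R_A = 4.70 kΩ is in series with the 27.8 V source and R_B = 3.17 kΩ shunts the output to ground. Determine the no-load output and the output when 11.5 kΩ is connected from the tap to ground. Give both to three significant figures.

Open-circuit: V = 27.8 × 3.17/(4.70 + 3.17) = 11.2 V.
With the load, R_B becomes R_B‖R_L = 2.485 kΩ, so V = 27.8 × 2.485/7.185 = 9.61 V.

Unloaded: 11.2 V; loaded: 9.61 V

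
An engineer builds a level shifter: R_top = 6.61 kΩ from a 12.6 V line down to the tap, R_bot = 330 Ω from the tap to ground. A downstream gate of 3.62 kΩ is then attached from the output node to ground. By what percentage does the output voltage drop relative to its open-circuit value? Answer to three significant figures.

7.99 %

The divider's output (Thévenin) resistance is R_top‖R_bot = 314.3 Ω.
Fractional drop under load = R_th/(R_th + R_L) = 314.3 / (314.3 + 3620) = 0.07989.
So the output falls by 7.99 %.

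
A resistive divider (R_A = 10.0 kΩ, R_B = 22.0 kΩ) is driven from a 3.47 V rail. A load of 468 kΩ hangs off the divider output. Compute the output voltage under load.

The load sits in parallel with R_B: R_B‖R_L = (22.0 × 468) / (22.0 + 468) = 21.01 kΩ.
V_out = 3.47 × 21.01 / (10.0 + 21.01) = 3.47 × 21.01/31.01 = 2.35 V.

V_out ≈ 2.35 V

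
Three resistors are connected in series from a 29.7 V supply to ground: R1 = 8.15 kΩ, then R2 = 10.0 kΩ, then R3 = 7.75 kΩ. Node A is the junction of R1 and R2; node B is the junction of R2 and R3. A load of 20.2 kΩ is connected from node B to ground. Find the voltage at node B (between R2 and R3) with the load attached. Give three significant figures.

V ≈ 7.00 V

At node B, R3 is in parallel with the load: R3‖R_L = 5.601 kΩ.
Below node A the resistance is R2 + (R3‖R_L) = 15.60 kΩ, so V_A = 29.7 × 15.60/23.75 = 19.51 V.
Then V_B = V_A × (R3‖R_L)/(R2 + R3‖R_L) = 19.51 × 5.601/15.60 = 7.00 V.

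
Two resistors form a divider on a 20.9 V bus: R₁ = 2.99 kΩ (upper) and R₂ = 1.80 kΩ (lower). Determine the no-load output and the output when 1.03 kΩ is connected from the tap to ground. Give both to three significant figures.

Open-circuit: V = 20.9 × 1.80/(2.99 + 1.80) = 7.85 V.
With the load, R₂ becomes R₂‖R_L = 0.6551 kΩ, so V = 20.9 × 0.6551/3.645 = 3.76 V.

Unloaded: 7.85 V; loaded: 3.76 V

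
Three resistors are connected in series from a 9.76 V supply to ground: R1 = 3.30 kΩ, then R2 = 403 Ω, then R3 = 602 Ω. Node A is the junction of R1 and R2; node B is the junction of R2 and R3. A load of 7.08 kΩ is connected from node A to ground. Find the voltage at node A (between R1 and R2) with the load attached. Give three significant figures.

Below node A the series string R2+R3 = 1005 Ω sits in parallel with the 7080 Ω load: 880.1 Ω.
V_A = 9.76 × 880.1/(3300 + 880.1) = 2.05 V.

V ≈ 2.05 V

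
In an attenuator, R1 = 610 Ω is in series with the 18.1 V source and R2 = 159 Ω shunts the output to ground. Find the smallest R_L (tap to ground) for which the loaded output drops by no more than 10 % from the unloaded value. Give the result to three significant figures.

Output resistance R_th = R1‖R2 = (610 × 159)/769.0 = 126.1 Ω.
The fractional drop is R_th/(R_th + R_L); requiring this ≤ 0.100 gives R_L ≥ R_th(1/0.100 − 1) = 126.1 × 9.000 = 1.14 kΩ.

R_L(min) ≈ 1.14 kΩ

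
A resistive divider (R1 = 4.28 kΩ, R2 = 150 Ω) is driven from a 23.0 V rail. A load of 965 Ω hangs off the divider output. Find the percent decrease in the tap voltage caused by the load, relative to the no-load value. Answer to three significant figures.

13.1 %

The divider's output (Thévenin) resistance is R1‖R2 = 144.9 Ω.
Fractional drop under load = R_th/(R_th + R_L) = 144.9 / (144.9 + 965) = 0.1306.
So the output falls by 13.1 %.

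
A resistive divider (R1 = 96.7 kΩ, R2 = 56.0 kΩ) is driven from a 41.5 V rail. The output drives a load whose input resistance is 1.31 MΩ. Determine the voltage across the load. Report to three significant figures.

The load sits in parallel with R2: R2‖R_L = (56.0 × 1310) / (56.0 + 1310) = 53.70 kΩ.
V_out = 41.5 × 53.70 / (96.7 + 53.70) = 41.5 × 53.70/150.4 = 14.8 V.
(Unloaded it would have been 15.2 V.)

V_out ≈ 14.8 V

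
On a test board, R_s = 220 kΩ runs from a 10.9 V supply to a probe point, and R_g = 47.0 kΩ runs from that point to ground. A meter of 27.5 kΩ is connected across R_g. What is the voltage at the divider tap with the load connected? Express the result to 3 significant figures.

V_out ≈ 0.797 V

The load sits in parallel with R_g: R_g‖R_L = (47.0 × 27.5) / (47.0 + 27.5) = 17.35 kΩ.
V_out = 10.9 × 17.35 / (220 + 17.35) = 10.9 × 17.35/237.3 = 0.797 V.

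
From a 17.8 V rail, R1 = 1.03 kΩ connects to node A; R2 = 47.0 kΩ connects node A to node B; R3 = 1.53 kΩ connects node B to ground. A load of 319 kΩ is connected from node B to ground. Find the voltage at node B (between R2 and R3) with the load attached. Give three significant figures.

At node B, R3 is in parallel with the load: R3‖R_L = 1.523 kΩ.
Below node A the resistance is R2 + (R3‖R_L) = 48.52 kΩ, so V_A = 17.8 × 48.52/49.55 = 17.43 V.
Then V_B = V_A × (R3‖R_L)/(R2 + R3‖R_L) = 17.43 × 1.523/48.52 = 0.547 V.

V ≈ 0.547 V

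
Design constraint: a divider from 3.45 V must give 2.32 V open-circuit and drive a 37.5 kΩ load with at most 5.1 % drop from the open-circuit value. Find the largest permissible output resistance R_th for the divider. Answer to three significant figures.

Loading drop = R_th/(R_th + R_L) ≤ 0.0510, so R_th ≤ R_L · ε/(1−ε) = 37.5 kΩ × 0.0510/0.9490 = 2.02 kΩ.

R_th ≤ 2.02 kΩ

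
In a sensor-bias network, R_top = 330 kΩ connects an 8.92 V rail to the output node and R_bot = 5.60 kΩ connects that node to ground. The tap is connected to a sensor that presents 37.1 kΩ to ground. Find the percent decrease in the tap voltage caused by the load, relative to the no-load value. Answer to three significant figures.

12.9 %

The divider's output (Thévenin) resistance is R_top‖R_bot = 5.507 kΩ.
Fractional drop under load = R_th/(R_th + R_L) = 5.507 / (5.507 + 37.1) = 0.1292.
So the output falls by 12.9 %.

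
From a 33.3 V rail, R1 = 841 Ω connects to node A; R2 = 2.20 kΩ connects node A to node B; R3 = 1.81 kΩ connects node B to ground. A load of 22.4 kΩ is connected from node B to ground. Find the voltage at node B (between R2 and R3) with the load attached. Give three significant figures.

At node B, R3 is in parallel with the load: R3‖R_L = 1675 Ω.
Below node A the resistance is R2 + (R3‖R_L) = 3875 Ω, so V_A = 33.3 × 3875/4716 = 27.36 V.
Then V_B = V_A × (R3‖R_L)/(R2 + R3‖R_L) = 27.36 × 1675/3875 = 11.8 V.

V ≈ 11.8 V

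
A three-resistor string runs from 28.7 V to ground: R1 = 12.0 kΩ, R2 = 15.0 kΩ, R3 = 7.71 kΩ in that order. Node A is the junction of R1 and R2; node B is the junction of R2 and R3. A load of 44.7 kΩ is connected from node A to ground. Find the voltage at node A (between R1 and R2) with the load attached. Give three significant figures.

Below node A the series string R2+R3 = 22.71 kΩ sits in parallel with the 44.7 kΩ load: 15.06 kΩ.
V_A = 28.7 × 15.06/(12.0 + 15.06) = 16.0 V.

V ≈ 16.0 V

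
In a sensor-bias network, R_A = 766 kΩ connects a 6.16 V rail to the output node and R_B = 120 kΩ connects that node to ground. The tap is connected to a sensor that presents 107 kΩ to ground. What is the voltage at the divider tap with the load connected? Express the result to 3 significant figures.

V_out ≈ 0.424 V

The load sits in parallel with R_B: R_B‖R_L = (120 × 107) / (120 + 107) = 56.56 kΩ.
V_out = 6.16 × 56.56 / (766 + 56.56) = 6.16 × 56.56/822.6 = 0.424 V.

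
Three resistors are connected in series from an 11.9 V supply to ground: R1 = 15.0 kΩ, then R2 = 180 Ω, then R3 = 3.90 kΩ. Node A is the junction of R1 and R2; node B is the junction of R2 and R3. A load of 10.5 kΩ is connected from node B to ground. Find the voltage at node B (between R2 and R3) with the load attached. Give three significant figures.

At node B, R3 is in parallel with the load: R3‖R_L = 2844 Ω.
Below node A the resistance is R2 + (R3‖R_L) = 3024 Ω, so V_A = 11.9 × 3024/18020 = 1.996 V.
Then V_B = V_A × (R3‖R_L)/(R2 + R3‖R_L) = 1.996 × 2844/3024 = 1.88 V.

V ≈ 1.88 V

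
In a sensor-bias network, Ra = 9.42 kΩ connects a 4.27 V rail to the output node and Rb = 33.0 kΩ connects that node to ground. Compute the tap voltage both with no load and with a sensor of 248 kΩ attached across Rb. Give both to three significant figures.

Unloaded: 3.32 V; loaded: 3.23 V

Open-circuit: V = 4.27 × 33.0/(9.42 + 33.0) = 3.32 V.
With the load, Rb becomes Rb‖R_L = 29.12 kΩ, so V = 4.27 × 29.12/38.54 = 3.23 V.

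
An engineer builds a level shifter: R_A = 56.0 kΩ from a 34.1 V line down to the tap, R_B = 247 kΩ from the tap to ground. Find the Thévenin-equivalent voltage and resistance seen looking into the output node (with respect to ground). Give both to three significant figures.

V_th = 27.8 V, R_th = 45.7 kΩ

V_th is the open-circuit tap voltage: 34.1 × 247/(56.0 + 247) = 27.8 V.
With the supply zeroed, R_A and R_B appear in parallel from the tap: R_th = R_A‖R_B = (56.0 × 247)/303.0 = 45.7 kΩ.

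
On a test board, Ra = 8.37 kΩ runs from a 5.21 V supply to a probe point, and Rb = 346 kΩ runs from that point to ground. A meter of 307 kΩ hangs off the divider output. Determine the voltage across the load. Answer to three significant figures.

V_out ≈ 4.96 V

The load sits in parallel with Rb: Rb‖R_L = (346 × 307) / (346 + 307) = 162.7 kΩ.
V_out = 5.21 × 162.7 / (8.37 + 162.7) = 5.21 × 162.7/171.0 = 4.96 V.
(Unloaded it would have been 5.09 V.)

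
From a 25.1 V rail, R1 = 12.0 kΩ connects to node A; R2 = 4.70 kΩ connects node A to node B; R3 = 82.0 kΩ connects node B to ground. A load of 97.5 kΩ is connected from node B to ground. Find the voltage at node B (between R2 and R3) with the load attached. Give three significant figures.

V ≈ 18.3 V

At node B, R3 is in parallel with the load: R3‖R_L = 44.54 kΩ.
Below node A the resistance is R2 + (R3‖R_L) = 49.24 kΩ, so V_A = 25.1 × 49.24/61.24 = 20.18 V.
Then V_B = V_A × (R3‖R_L)/(R2 + R3‖R_L) = 20.18 × 44.54/49.24 = 18.3 V.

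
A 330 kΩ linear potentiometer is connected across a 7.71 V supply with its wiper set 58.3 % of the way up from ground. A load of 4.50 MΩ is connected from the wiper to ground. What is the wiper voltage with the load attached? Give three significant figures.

The wiper splits the pot into (1−α)R = 137.6 kΩ above and αR = 192.4 kΩ below.
Lower section ‖ load = 184.5 kΩ.
V_wiper = 7.71 × 184.5/(137.6 + 184.5) = 4.42 V.

V ≈ 4.42 V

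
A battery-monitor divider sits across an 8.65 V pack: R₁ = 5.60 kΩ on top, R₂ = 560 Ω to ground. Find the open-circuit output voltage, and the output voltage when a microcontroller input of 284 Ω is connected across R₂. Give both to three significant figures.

Open-circuit: V = 8.65 × 560/(5600 + 560) = 0.786 V.
With the load, R₂ becomes R₂‖R_L = 188.4 Ω, so V = 8.65 × 188.4/5788 = 0.282 V.

Unloaded: 0.786 V; loaded: 0.282 V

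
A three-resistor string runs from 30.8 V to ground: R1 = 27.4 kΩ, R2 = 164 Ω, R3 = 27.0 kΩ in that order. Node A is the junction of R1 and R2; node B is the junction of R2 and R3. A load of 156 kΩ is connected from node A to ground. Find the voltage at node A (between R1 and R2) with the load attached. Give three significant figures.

Below node A the series string R2+R3 = 27160 Ω sits in parallel with the 156000 Ω load: 23140 Ω.
V_A = 30.8 × 23140/(27400 + 23140) = 14.1 V.

V ≈ 14.1 V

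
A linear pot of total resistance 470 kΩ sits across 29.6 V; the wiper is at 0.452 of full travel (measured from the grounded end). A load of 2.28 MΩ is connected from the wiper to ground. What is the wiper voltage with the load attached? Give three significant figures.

The wiper splits the pot into (1−α)R = 257.6 kΩ above and αR = 212.4 kΩ below.
Lower section ‖ load = 194.3 kΩ.
V_wiper = 29.6 × 194.3/(257.6 + 194.3) = 12.7 V.

V ≈ 12.7 V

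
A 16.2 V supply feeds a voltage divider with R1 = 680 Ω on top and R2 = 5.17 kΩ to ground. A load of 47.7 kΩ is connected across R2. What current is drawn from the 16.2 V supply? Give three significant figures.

R2‖R_L = 4664 Ω, so the source sees R1 + R2‖R_L = 5344 Ω.
I = 16.2 V / 5344 Ω = 3.03 mA.

I ≈ 3.03 mA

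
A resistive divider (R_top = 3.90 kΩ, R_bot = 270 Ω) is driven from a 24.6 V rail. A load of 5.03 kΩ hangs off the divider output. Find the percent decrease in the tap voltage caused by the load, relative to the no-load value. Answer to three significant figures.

The divider's output (Thévenin) resistance is R_top‖R_bot = 252.5 Ω.
Fractional drop under load = R_th/(R_th + R_L) = 252.5 / (252.5 + 5030) = 0.04780.
So the output falls by 4.78 %.

4.78 %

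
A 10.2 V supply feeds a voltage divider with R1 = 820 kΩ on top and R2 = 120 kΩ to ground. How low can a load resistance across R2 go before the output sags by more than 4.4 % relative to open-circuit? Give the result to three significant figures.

R_L(min) ≈ 2.27 MΩ

Output resistance R_th = R1‖R2 = (820 × 120)/940.0 = 104.7 kΩ.
The fractional drop is R_th/(R_th + R_L); requiring this ≤ 0.0440 gives R_L ≥ R_th(1/0.0440 − 1) = 104.7 × 21.73 = 2.27 MΩ.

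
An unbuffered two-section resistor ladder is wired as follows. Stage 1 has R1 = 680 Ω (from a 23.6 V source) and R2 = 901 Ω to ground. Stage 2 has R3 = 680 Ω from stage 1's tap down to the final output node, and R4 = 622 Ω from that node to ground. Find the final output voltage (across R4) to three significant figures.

Stage 2 presents R3+R4 = 1302 Ω as a load on stage 1's tap.
Stage 1's lower leg becomes R2‖(R3+R4) = 532.5 Ω, so V_mid = 23.6 × 532.5/1213 = 10.36 V.
Stage 2 is itself unloaded: V_out = V_mid × R4/(R3+R4) = 10.36 × 622/1302 = 4.95 V.

V_out ≈ 4.95 V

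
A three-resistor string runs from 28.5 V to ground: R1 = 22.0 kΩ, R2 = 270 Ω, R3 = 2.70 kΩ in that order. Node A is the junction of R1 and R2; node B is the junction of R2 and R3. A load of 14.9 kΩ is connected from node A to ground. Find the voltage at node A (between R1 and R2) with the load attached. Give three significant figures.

V ≈ 2.88 V

Below node A the series string R2+R3 = 2970 Ω sits in parallel with the 14900 Ω load: 2476 Ω.
V_A = 28.5 × 2476/(22000 + 2476) = 2.88 V.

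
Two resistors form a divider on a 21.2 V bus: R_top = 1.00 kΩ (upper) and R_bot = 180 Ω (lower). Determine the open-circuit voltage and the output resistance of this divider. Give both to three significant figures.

V_th is the open-circuit tap voltage: 21.2 × 180/(1000 + 180) = 3.23 V.
With the supply zeroed, R_top and R_bot appear in parallel from the tap: R_th = R_top‖R_bot = (1000 × 180)/1180 = 153 Ω.

V_th = 3.23 V, R_th = 153 Ω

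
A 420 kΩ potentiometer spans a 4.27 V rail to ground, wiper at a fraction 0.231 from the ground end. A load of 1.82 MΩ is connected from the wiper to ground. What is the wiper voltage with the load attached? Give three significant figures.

V ≈ 0.948 V

The wiper splits the pot into (1−α)R = 323.0 kΩ above and αR = 97.02 kΩ below.
Lower section ‖ load = 92.11 kΩ.
V_wiper = 4.27 × 92.11/(323.0 + 92.11) = 0.948 V.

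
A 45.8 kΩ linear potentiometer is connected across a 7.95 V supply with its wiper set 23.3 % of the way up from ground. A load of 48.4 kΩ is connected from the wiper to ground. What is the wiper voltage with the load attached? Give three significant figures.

V ≈ 1.58 V

The wiper splits the pot into (1−α)R = 35.13 kΩ above and αR = 10.67 kΩ below.
Lower section ‖ load = 8.744 kΩ.
V_wiper = 7.95 × 8.744/(35.13 + 8.744) = 1.58 V.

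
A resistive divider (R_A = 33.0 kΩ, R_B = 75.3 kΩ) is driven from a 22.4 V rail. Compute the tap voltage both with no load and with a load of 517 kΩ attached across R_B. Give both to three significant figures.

Unloaded: 15.6 V; loaded: 14.9 V

Open-circuit: V = 22.4 × 75.3/(33.0 + 75.3) = 15.6 V.
With the load, R_B becomes R_B‖R_L = 65.73 kΩ, so V = 22.4 × 65.73/98.73 = 14.9 V.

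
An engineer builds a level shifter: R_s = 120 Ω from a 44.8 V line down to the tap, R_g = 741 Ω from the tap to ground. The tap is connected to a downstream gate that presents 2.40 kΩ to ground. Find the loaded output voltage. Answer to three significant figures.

V_out ≈ 37.0 V

The load sits in parallel with R_g: R_g‖R_L = (741 × 2400) / (741 + 2400) = 566.2 Ω.
V_out = 44.8 × 566.2 / (120 + 566.2) = 44.8 × 566.2/686.2 = 37.0 V.
(Unloaded it would have been 38.6 V.)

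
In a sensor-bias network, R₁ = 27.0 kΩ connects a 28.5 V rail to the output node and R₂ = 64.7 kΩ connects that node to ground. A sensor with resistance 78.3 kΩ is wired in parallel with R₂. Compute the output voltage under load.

The load sits in parallel with R₂: R₂‖R_L = (64.7 × 78.3) / (64.7 + 78.3) = 35.43 kΩ.
V_out = 28.5 × 35.43 / (27.0 + 35.43) = 28.5 × 35.43/62.43 = 16.2 V.

V_out ≈ 16.2 V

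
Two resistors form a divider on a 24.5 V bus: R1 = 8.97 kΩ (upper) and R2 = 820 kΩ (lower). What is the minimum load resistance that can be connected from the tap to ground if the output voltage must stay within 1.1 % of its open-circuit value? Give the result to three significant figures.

R_L(min) ≈ 798 kΩ

Output resistance R_th = R1‖R2 = (8.97 × 820)/829.0 = 8.873 kΩ.
The fractional drop is R_th/(R_th + R_L); requiring this ≤ 0.0110 gives R_L ≥ R_th(1/0.0110 − 1) = 8.873 × 89.91 = 798 kΩ.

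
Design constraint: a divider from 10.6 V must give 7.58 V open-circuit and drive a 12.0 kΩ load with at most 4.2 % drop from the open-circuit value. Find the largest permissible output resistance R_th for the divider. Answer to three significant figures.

R_th ≤ 526 Ω

Loading drop = R_th/(R_th + R_L) ≤ 0.0420, so R_th ≤ R_L · ε/(1−ε) = 12.0 kΩ × 0.0420/0.9580 = 526 Ω.
(Any R1, R2 with R2/(R1+R2) = 0.715 and R1‖R2 ≤ 526 Ω will meet the spec.)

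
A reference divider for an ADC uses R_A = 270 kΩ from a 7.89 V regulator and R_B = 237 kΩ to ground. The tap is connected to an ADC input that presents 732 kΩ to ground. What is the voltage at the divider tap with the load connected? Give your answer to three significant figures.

The load sits in parallel with R_B: R_B‖R_L = (237 × 732) / (237 + 732) = 179.0 kΩ.
V_out = 7.89 × 179.0 / (270 + 179.0) = 7.89 × 179.0/449.0 = 3.15 V.

V_out ≈ 3.15 V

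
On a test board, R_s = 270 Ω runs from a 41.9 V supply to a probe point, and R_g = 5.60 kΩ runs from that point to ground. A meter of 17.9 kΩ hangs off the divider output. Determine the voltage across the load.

The load sits in parallel with R_g: R_g‖R_L = (5600 × 17900) / (5600 + 17900) = 4266 Ω.
V_out = 41.9 × 4266 / (270 + 4266) = 41.9 × 4266/4536 = 39.4 V.

V_out ≈ 39.4 V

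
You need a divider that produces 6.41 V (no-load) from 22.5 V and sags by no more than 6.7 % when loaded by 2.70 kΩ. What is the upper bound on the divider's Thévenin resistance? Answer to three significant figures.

R_th ≤ 194 Ω

Loading drop = R_th/(R_th + R_L) ≤ 0.0670, so R_th ≤ R_L · ε/(1−ε) = 2.70 kΩ × 0.0670/0.9330 = 194 Ω.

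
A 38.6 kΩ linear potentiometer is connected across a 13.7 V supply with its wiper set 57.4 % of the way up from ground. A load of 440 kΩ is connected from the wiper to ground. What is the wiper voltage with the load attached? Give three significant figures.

V ≈ 7.70 V

The wiper splits the pot into (1−α)R = 16.44 kΩ above and αR = 22.16 kΩ below.
Lower section ‖ load = 21.09 kΩ.
V_wiper = 13.7 × 21.09/(16.44 + 21.09) = 7.70 V.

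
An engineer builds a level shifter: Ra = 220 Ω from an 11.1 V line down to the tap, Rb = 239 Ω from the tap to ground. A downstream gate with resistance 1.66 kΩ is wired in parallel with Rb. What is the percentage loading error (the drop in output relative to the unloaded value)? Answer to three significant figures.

The divider's output (Thévenin) resistance is Ra‖Rb = 114.6 Ω.
Fractional drop under load = R_th/(R_th + R_L) = 114.6 / (114.6 + 1660) = 0.06455.
So the output falls by 6.46 %.

6.46 %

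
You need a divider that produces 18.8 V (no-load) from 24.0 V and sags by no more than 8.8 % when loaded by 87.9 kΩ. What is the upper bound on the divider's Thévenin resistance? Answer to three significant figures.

Loading drop = R_th/(R_th + R_L) ≤ 0.0880, so R_th ≤ R_L · ε/(1−ε) = 87.9 kΩ × 0.0880/0.9120 = 8.48 kΩ.

R_th ≤ 8.48 kΩ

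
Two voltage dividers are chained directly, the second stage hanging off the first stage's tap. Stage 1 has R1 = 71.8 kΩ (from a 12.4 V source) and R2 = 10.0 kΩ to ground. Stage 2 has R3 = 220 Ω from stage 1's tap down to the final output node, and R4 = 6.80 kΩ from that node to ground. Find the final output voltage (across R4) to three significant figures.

V_out ≈ 0.653 V

Stage 2 presents R3+R4 = 7020 Ω as a load on stage 1's tap.
Stage 1's lower leg becomes R2‖(R3+R4) = 4125 Ω, so V_mid = 12.4 × 4125/75920 = 0.6736 V.
Stage 2 is itself unloaded: V_out = V_mid × R4/(R3+R4) = 0.6736 × 6800/7020 = 0.653 V.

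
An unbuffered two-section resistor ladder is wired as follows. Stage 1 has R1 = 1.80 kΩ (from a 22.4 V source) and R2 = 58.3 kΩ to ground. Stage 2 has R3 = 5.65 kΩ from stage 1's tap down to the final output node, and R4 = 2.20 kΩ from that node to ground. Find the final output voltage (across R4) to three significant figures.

V_out ≈ 4.98 V

Stage 2 presents R3+R4 = 7.850 kΩ as a load on stage 1's tap.
Stage 1's lower leg becomes R2‖(R3+R4) = 6.918 kΩ, so V_mid = 22.4 × 6.918/8.718 = 17.78 V.
Stage 2 is itself unloaded: V_out = V_mid × R4/(R3+R4) = 17.78 × 2.20/7.850 = 4.98 V.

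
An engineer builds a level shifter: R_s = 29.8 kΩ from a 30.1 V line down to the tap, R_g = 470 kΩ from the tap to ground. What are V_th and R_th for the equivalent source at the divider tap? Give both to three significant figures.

V_th = 28.3 V, R_th = 28.0 kΩ

V_th is the open-circuit tap voltage: 30.1 × 470/(29.8 + 470) = 28.3 V.
With the supply zeroed, R_s and R_g appear in parallel from the tap: R_th = R_s‖R_g = (29.8 × 470)/499.8 = 28.0 kΩ.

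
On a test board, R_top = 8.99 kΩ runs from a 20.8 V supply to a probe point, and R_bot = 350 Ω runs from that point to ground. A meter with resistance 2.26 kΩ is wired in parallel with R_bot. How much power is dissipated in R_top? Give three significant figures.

Total resistance from the source is R_top + (R_bot‖R_L) = 9293 Ω, so I = 20.8/9293 Ω = 2.238 mA.
P = I²·R_top = (2.238 mA)² × 8.99 kΩ = 45.0 mW.

P ≈ 45.0 mW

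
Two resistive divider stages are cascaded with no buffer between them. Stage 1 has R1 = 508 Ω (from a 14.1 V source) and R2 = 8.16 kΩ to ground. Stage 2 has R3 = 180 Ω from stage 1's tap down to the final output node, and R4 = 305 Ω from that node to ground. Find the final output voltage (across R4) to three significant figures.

V_out ≈ 4.20 V

Stage 2 presents R3+R4 = 485.0 Ω as a load on stage 1's tap.
Stage 1's lower leg becomes R2‖(R3+R4) = 457.8 Ω, so V_mid = 14.1 × 457.8/965.8 = 6.683 V.
Stage 2 is itself unloaded: V_out = V_mid × R4/(R3+R4) = 6.683 × 305/485.0 = 4.20 V.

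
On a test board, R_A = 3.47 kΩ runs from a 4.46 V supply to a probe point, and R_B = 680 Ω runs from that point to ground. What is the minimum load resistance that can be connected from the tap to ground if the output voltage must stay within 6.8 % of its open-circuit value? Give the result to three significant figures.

Output resistance R_th = R_A‖R_B = (3470 × 680)/4150 = 568.6 Ω.
The fractional drop is R_th/(R_th + R_L); requiring this ≤ 0.0680 gives R_L ≥ R_th(1/0.0680 − 1) = 568.6 × 13.71 = 7.79 kΩ.

R_L(min) ≈ 7.79 kΩ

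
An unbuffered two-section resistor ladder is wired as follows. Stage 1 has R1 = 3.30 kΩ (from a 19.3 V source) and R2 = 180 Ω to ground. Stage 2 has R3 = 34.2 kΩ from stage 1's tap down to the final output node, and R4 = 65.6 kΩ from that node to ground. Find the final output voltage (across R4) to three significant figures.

Stage 2 presents R3+R4 = 99800 Ω as a load on stage 1's tap.
Stage 1's lower leg becomes R2‖(R3+R4) = 179.7 Ω, so V_mid = 19.3 × 179.7/3480 = 0.9966 V.
Stage 2 is itself unloaded: V_out = V_mid × R4/(R3+R4) = 0.9966 × 65600/99800 = 0.655 V.

V_out ≈ 0.655 V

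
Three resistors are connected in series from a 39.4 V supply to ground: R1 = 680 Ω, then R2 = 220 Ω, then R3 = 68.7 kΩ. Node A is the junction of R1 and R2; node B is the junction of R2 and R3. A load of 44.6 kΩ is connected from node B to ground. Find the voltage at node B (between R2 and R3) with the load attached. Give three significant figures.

At node B, R3 is in parallel with the load: R3‖R_L = 27040 Ω.
Below node A the resistance is R2 + (R3‖R_L) = 27260 Ω, so V_A = 39.4 × 27260/27940 = 38.44 V.
Then V_B = V_A × (R3‖R_L)/(R2 + R3‖R_L) = 38.44 × 27040/27260 = 38.1 V.

V ≈ 38.1 V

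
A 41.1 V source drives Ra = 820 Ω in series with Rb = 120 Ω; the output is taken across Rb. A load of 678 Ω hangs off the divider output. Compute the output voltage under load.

V_out ≈ 4.55 V

The load sits in parallel with Rb: Rb‖R_L = (120 × 678) / (120 + 678) = 102.0 Ω.
V_out = 41.1 × 102.0 / (820 + 102.0) = 41.1 × 102.0/922.0 = 4.55 V.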